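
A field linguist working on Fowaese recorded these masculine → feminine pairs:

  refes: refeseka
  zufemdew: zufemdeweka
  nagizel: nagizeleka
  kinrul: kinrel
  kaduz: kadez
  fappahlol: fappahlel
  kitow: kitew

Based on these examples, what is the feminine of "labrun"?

"labrun" has last vowel 'u'. The stems whose last vowel is 'u' (kinrul → kinrel, kaduz → kadez) change the last vowel to 'e'.
So labrun → labren.

labren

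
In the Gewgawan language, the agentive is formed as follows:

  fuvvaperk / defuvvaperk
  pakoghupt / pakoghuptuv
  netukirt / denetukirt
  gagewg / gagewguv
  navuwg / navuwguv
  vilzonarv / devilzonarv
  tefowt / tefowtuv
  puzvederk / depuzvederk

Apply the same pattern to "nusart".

netukirt and tefowt both end in -t yet inflect differently (denetukirt, tefowtuv), so the final letter is not what conditions the rule; the second-to-last letter is.
"nusart" has second-to-last letter 'r'. The stems whose second-to-last letter is 'r' (vilzonarv → devilzonarv, fuvvaperk → defuvvaperk, netukirt → denetukirt) add the prefix de-.
The other pattern: stems whose second-to-last letter is 'p' or 'w' add -uv.
So nusart → denusart.

denusart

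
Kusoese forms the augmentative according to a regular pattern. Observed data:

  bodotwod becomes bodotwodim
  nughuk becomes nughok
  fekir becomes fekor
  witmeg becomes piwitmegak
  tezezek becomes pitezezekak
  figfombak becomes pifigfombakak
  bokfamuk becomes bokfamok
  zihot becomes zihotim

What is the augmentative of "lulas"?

nughuk and figfombak both end in -k yet inflect differently (nughok, pifigfombakak), so the final letter is not what conditions the rule; the last vowel is.
"lulas" has last vowel 'a'. The one such stem in the data (figfombak → pifigfombakak) adds pi- … -ak around the stem, so the same rule applies.
So lulas → pilulasak.

pilulasak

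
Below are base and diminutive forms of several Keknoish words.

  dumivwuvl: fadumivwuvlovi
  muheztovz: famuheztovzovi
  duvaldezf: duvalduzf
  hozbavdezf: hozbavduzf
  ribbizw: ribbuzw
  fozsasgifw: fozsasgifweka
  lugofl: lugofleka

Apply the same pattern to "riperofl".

riperofleka

ribbizw and fozsasgifw both end in -w yet inflect differently (ribbuzw, fozsasgifweka), so the final letter is not what conditions the rule; the second-to-last letter is.
"riperofl" has second-to-last letter 'f'. The stems whose second-to-last letter is 'f' (fozsasgifw → fozsasgifweka, lugofl → lugofleka) add -eka.
So riperofl → riperofleka.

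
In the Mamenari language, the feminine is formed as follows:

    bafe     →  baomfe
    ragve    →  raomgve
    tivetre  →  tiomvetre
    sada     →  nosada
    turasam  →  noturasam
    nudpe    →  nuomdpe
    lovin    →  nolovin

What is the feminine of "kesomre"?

"kesomre" ends in -e. The stems ending in -e (bafe → baomfe, nudpe → nuomdpe, ragve → raomgve) insert -om- after the first vowel.
The other pattern: stems ending in -a, -m or -n add the prefix no-.
So kesomre → keomsomre.

keomsomre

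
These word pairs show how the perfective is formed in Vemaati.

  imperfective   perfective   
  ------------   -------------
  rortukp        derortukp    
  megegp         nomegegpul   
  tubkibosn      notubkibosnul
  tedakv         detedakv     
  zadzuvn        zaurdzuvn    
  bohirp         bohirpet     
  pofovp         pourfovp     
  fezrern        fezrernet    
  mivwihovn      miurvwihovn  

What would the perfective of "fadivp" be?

rortukp and bohirp both end in -p yet inflect differently (derortukp, bohirpet), so the final letter is not what conditions the rule; the second-to-last letter is.
"fadivp" has second-to-last letter 'v'. The stems whose second-to-last letter is 'v' (mivwihovn → miurvwihovn, zadzuvn → zaurdzuvn, pofovp → pourfovp) insert -ur- after the first vowel.
So fadivp → faurdivp.

faurdivp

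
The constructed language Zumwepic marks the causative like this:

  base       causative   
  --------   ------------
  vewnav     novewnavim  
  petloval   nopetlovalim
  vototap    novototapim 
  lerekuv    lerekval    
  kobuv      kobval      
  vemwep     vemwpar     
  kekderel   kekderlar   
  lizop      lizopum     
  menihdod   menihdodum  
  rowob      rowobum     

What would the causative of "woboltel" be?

woboltlar

vewnav and lerekuv both end in -v yet inflect differently (novewnavim, lerekval), so the final letter is not what conditions the rule; the last vowel is.
"woboltel" has last vowel 'e'. The stems whose last vowel is 'e' (vemwep → vemwpar, kekderel → kekderlar) delete the last vowel and add -ar.
So woboltel → woboltlar.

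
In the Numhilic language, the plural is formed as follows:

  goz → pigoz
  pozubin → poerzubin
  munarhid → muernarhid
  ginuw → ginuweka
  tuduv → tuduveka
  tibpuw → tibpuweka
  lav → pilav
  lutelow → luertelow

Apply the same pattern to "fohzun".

"fohzun" has 2 vowels. The stems with 2 vowels (tuduv → tuduveka, ginuw → ginuweka, tibpuw → tibpuweka) add -eka.
So fohzun → fohzuneka.

fohzuneka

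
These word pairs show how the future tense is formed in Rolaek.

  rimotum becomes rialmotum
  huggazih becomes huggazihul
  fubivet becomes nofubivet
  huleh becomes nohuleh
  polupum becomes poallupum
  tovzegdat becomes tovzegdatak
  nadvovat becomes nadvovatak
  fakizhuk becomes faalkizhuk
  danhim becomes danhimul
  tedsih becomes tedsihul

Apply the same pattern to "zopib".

danhim and polupum both end in -m yet inflect differently (danhimul, poallupum), so the final letter is not what conditions the rule; the last vowel is.
"zopib" has last vowel 'i'. The stems whose last vowel is 'i' (huggazih → huggazihul, danhim → danhimul, tedsih → tedsihul) add -ul.
The other patterns: stems whose last vowel is 'u' insert -al- after the first vowel; stems whose last vowel is 'a' add -ak; stems whose last vowel is 'e' add the prefix no-.
So zopib → zopibul.

zopibul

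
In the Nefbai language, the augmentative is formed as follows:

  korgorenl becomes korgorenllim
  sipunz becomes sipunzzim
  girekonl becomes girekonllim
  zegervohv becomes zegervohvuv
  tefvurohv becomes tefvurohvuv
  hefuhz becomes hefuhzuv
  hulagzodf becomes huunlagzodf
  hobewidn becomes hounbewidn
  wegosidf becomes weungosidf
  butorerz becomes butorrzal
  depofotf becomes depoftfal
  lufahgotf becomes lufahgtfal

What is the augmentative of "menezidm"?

sipunz and hefuhz both end in -z yet inflect differently (sipunzzim, hefuhzuv), so the final letter is not what conditions the rule; the second-to-last letter is.
"menezidm" has second-to-last letter 'd'. The stems whose second-to-last letter is 'd' (hulagzodf → huunlagzodf, hobewidn → hounbewidn, wegosidf → weungosidf) insert -un- after the first vowel.
So menezidm → meunnezidm.

meunnezidm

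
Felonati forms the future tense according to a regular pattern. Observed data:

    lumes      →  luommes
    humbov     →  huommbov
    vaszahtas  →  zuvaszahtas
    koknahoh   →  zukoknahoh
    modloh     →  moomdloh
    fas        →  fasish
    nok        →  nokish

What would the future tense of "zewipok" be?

zuzewipok

"zewipok" has 3 vowels. The stems with 3 vowels (vaszahtas → zuvaszahtas, koknahoh → zukoknahoh) add the prefix zu-.
So zewipok → zuzewipok.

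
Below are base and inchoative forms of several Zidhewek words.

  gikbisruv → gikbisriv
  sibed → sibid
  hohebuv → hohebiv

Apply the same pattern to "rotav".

Every pair shown (gikbisruv → gikbisriv, sibed → sibid, hohebuv → hohebiv) follows the same rule: change the last vowel to 'i'.
So rotav → rotiv.

rotiv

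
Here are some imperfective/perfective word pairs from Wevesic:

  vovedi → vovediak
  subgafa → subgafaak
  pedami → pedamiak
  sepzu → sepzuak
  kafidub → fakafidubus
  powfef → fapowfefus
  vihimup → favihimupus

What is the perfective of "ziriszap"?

faziriszapus

sepzu and kafidub both have last vowel 'u' yet inflect differently (sepzuak, fakafidubus), so the last vowel is not what conditions the rule; whether the stem ends in a vowel or a consonant is.
"ziriszap" ends in a consonant. The stems ending in a consonant (kafidub → fakafidubus, powfef → fapowfefus, vihimup → favihimupus) add fa- … -us around the stem.
The other pattern: stems ending in a vowel add -ak.
So ziriszap → faziriszapus.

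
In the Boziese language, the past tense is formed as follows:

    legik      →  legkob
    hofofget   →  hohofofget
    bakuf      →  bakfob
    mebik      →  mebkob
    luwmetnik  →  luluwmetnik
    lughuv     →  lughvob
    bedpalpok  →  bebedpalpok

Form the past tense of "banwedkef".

babanwedkef

legik and luwmetnik both end in -k yet inflect differently (legkob, luluwmetnik), so the final letter is not what conditions the rule; the number of vowels is.
"banwedkef" has 3 vowels. The stems with 3 vowels (luwmetnik → luluwmetnik, hofofget → hohofofget, bedpalpok → bebedpalpok) repeat the first consonant+vowel as a prefix.
The other pattern: stems with 2 vowels delete the last vowel and add -ob.
So banwedkef → babanwedkef.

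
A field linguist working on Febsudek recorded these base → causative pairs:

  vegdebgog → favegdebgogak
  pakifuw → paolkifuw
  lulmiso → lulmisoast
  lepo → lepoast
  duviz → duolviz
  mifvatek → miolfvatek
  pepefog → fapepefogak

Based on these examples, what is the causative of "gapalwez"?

gaolpalwez

"gapalwez" ends in -z. The one such stem in the data (duviz → duolviz) inserts -ol- after the first vowel (as do mifvatek, pakifuw), so the same rule applies.
So gapalwez → gaolpalwez.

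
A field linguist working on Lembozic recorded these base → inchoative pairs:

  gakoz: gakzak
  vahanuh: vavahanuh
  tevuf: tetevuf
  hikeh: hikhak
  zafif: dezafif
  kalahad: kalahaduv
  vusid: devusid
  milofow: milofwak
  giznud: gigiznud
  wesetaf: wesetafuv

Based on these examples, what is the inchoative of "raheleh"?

rahelhak

giznud and kalahad both end in -d yet inflect differently (gigiznud, kalahaduv), so the final letter is not what conditions the rule; the last vowel is.
"raheleh" has last vowel 'e'. The one such stem in the data (hikeh → hikhak) deletes the last vowel and adds -ak (as do milofow, gakoz), so the same rule applies.
So raheleh → rahelhak.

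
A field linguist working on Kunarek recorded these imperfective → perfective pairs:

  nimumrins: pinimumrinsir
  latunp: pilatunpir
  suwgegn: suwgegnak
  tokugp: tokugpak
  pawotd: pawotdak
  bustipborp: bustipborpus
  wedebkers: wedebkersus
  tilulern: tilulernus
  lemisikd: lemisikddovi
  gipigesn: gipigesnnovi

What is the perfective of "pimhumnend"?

latunp and tokugp both end in -p yet inflect differently (pilatunpir, tokugpak), so the final letter is not what conditions the rule; the second-to-last letter is.
"pimhumnend" has second-to-last letter 'n'. The stems whose second-to-last letter is 'n' (nimumrins → pinimumrinsir, latunp → pilatunpir) add pi- … -ir around the stem.
The other patterns: stems whose second-to-last letter is 'g' or 't' add -ak; stems whose second-to-last letter is 'r' add -us; stems whose second-to-last letter is 'k' or 's' double the final consonant and add -ovi.
So pimhumnend → pipimhumnendir.

pipimhumnendir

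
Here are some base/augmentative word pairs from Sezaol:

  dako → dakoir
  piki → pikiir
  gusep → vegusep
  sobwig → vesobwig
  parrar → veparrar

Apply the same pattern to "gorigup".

vegorigup

"gorigup" ends in a consonant. The stems ending in a consonant (parrar → veparrar, gusep → vegusep, sobwig → vesobwig) add the prefix ve-.
So gorigup → vegorigup.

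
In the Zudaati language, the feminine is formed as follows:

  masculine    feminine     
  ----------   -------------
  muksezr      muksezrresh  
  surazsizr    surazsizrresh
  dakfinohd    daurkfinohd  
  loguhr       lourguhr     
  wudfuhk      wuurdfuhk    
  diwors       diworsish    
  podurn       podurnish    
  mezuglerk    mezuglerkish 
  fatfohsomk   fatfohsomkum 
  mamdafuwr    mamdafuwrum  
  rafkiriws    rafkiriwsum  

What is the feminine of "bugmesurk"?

bugmesurkish

muksezr and loguhr both end in -r yet inflect differently (muksezrresh, lourguhr), so the final letter is not what conditions the rule; the second-to-last letter is.
"bugmesurk" has second-to-last letter 'r'. The stems whose second-to-last letter is 'r' (diwors → diworsish, podurn → podurnish, mezuglerk → mezuglerkish) add -ish.
So bugmesurk → bugmesurkish.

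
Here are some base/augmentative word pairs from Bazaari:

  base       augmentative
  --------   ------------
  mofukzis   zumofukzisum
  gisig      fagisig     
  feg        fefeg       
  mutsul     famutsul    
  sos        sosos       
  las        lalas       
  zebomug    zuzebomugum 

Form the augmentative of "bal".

babal

"bal" has 1 vowel. The stems with 1 vowel (feg → fefeg, sos → sosos, las → lalas) repeat the first consonant+vowel as a prefix.
So bal → babal.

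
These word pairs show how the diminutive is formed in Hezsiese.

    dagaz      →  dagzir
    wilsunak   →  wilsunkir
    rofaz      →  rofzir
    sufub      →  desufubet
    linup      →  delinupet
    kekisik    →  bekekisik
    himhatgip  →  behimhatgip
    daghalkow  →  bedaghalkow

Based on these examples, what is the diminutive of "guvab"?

guvbir

wilsunak and kekisik both end in -k yet inflect differently (wilsunkir, bekekisik), so the final letter is not what conditions the rule; the last vowel is.
"guvab" has last vowel 'a'. The stems whose last vowel is 'a' (dagaz → dagzir, wilsunak → wilsunkir, rofaz → rofzir) delete the last vowel and add -ir.
The other patterns: stems whose last vowel is 'u' add de- … -et around the stem; stems whose last vowel is 'i' or 'o' add the prefix be-.
So guvab → guvbir.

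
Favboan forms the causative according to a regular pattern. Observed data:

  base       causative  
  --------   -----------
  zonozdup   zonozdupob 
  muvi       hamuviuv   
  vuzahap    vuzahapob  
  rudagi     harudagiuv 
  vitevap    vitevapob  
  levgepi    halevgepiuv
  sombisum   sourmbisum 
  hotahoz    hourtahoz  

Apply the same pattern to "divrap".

divrapob

zonozdup and sombisum both have last vowel 'u' yet inflect differently (zonozdupob, sourmbisum), so the last vowel is not what conditions the rule; the final letter is.
"divrap" ends in -p. The stems ending in -p (zonozdup → zonozdupob, vitevap → vitevapob, vuzahap → vuzahapob) add -ob.
So divrap → divrapob.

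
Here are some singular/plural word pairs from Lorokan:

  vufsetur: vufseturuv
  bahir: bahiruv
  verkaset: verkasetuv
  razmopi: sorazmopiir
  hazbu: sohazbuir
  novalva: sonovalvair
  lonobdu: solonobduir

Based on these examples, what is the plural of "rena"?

sorenair

"rena" ends in a vowel. The stems ending in a vowel (razmopi → sorazmopiir, hazbu → sohazbuir, novalva → sonovalvair) add so- … -ir around the stem.
So rena → sorenair.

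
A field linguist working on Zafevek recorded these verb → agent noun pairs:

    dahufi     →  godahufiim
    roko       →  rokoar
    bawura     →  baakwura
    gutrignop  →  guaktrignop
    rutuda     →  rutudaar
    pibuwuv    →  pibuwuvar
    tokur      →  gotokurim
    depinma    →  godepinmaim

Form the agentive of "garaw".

gaakraw

"garaw" begins with g-. The one such stem in the data (gutrignop → guaktrignop) inserts -ak- after the first vowel (as does bawura), so the same rule applies.
So garaw → gaakraw.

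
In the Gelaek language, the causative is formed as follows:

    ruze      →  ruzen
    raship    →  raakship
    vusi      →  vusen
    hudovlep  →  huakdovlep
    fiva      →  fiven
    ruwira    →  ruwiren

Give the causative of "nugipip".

vusi and raship both have last vowel 'i' yet inflect differently (vusen, raakship), so the last vowel is not what conditions the rule; whether the stem ends in a vowel or a consonant is.
"nugipip" ends in a consonant. The stems ending in a consonant (raship → raakship, hudovlep → huakdovlep) insert -ak- after the first vowel.
So nugipip → nuakgipip.

nuakgipip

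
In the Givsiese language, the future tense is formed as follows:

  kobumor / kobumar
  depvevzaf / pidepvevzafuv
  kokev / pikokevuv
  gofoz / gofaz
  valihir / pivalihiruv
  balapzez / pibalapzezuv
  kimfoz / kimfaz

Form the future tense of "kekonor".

kekonar

kimfoz and balapzez both end in -z yet inflect differently (kimfaz, pibalapzezuv), so the final letter is not what conditions the rule; the last vowel is.
"kekonor" has last vowel 'o'. The stems whose last vowel is 'o' (kimfoz → kimfaz, gofoz → gofaz, kobumor → kobumar) change the last vowel to 'a'.
The other pattern: stems whose last vowel is 'a', 'e' or 'i' add pi- … -uv around the stem.
So kekonor → kekonar.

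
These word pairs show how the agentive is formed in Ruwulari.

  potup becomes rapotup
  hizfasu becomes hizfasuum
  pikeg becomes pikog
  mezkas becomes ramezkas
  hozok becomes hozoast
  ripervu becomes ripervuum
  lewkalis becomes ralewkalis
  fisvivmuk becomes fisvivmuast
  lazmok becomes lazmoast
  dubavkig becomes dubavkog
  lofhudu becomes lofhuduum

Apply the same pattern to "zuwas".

potup and ripervu both have last vowel 'u' yet inflect differently (rapotup, ripervuum), so the last vowel is not what conditions the rule; the final letter is.
"zuwas" ends in -s. The stems ending in -s (mezkas → ramezkas, lewkalis → ralewkalis) add the prefix ra-.
So zuwas → razuwas.

razuwas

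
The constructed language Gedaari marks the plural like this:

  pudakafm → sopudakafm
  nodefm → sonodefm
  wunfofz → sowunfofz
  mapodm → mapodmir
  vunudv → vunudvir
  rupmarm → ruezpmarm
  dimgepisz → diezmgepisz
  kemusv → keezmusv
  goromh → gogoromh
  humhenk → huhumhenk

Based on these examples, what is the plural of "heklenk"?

pudakafm and mapodm both end in -m yet inflect differently (sopudakafm, mapodmir), so the final letter is not what conditions the rule; the second-to-last letter is.
"heklenk" has second-to-last letter 'n'. The one such stem in the data (humhenk → huhumhenk) repeats the first consonant+vowel as a prefix (as does goromh), so the same rule applies.
So heklenk → heheklenk.

heheklenk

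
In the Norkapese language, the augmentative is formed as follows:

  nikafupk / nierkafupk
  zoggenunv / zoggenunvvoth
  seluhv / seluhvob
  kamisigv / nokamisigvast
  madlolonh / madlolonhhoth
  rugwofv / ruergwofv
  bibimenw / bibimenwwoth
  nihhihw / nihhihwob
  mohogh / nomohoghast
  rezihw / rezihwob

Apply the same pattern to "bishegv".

"bishegv" has second-to-last letter 'g'. The stems whose second-to-last letter is 'g' (kamisigv → nokamisigvast, mohogh → nomohoghast) add no- … -ast around the stem.
The other patterns: stems whose second-to-last letter is 'n' double the final consonant and add -oth; stems whose second-to-last letter is 'h' add -ob; stems whose second-to-last letter is 'f' or 'p' insert -er- after the first vowel.
So bishegv → nobishegvast.

nobishegvast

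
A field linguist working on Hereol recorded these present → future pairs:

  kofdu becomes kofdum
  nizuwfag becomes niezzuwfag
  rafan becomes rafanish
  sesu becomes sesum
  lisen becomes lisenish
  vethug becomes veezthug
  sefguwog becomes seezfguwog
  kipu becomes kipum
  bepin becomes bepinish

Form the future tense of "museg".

muezseg

rafan and nizuwfag both have last vowel 'a' yet inflect differently (rafanish, niezzuwfag), so the last vowel is not what conditions the rule; the final letter is.
"museg" ends in -g. The stems ending in -g (nizuwfag → niezzuwfag, sefguwog → seezfguwog, vethug → veezthug) insert -ez- after the first vowel.
So museg → muezseg.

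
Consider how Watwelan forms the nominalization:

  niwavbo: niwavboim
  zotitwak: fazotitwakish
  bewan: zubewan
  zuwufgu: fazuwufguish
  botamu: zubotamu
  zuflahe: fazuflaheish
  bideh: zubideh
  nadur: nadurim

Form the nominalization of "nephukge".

nephukgeim

botamu and zuwufgu both end in -u yet inflect differently (zubotamu, fazuwufguish), so the final letter is not what conditions the rule; the first letter is.
"nephukge" begins with n-. The stems beginning with n- (nadur → nadurim, niwavbo → niwavboim) add -im.
So nephukge → nephukgeim.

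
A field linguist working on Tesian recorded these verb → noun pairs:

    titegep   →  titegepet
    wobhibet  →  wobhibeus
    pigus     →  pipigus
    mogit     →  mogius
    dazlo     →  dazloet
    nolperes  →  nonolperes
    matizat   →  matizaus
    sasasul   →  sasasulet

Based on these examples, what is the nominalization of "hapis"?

hahapis

wobhibet and nolperes both have last vowel 'e' yet inflect differently (wobhibeus, nonolperes), so the last vowel is not what conditions the rule; the final letter is.
"hapis" ends in -s. The stems ending in -s (nolperes → nonolperes, pigus → pipigus) repeat the first consonant+vowel as a prefix.
So hapis → hahapis.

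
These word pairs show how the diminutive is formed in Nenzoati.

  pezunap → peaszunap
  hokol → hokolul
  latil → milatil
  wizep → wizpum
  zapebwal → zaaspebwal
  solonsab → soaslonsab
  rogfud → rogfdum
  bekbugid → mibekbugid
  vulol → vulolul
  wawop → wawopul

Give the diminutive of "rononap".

roasnonap

"rononap" has last vowel 'a'. The stems whose last vowel is 'a' (pezunap → peaszunap, zapebwal → zaaspebwal, solonsab → soaslonsab) insert -as- after the first vowel.
The other patterns: stems whose last vowel is 'i' add the prefix mi-; stems whose last vowel is 'o' add -ul; stems whose last vowel is 'e' or 'u' delete the last vowel and add -um.
So rononap → roasnonap.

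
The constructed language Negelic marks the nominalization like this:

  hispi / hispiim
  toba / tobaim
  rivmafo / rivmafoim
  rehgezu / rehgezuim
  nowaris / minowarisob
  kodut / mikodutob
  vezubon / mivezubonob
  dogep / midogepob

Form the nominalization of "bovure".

bovureim

hispi and nowaris both have last vowel 'i' yet inflect differently (hispiim, minowarisob), so the last vowel is not what conditions the rule; whether the stem ends in a vowel or a consonant is.
"bovure" ends in a vowel. The stems ending in a vowel (hispi → hispiim, toba → tobaim, rivmafo → rivmafoim) add -im.
So bovure → bovureim.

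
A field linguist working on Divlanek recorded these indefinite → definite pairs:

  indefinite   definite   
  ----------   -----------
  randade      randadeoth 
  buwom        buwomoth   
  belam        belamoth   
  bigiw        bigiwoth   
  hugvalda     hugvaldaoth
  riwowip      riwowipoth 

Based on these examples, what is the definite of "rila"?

Every pair shown (randade → randadeoth, buwom → buwomoth, belam → belamoth, …) follows the same rule: add -oth.
So rila → rilaoth.

rilaoth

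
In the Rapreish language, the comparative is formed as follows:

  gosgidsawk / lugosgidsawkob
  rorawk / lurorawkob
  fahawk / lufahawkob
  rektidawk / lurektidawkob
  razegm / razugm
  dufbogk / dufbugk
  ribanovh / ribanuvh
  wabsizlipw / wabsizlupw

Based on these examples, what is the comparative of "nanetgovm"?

nanetguvm

gosgidsawk and dufbogk both end in -k yet inflect differently (lugosgidsawkob, dufbugk), so the final letter is not what conditions the rule; the second-to-last letter is.
"nanetgovm" has second-to-last letter 'v'. The one such stem in the data (ribanovh → ribanuvh) changes the last vowel to 'u' (as do razegm, dufbogk), so the same rule applies.
So nanetgovm → nanetguvm.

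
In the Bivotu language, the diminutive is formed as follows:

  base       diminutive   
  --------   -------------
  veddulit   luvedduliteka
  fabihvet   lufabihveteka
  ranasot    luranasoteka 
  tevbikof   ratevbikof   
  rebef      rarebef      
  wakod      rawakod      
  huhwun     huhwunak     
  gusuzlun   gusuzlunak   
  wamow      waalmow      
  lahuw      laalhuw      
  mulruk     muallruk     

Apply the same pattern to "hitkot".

"hitkot" ends in -t. The stems ending in -t (veddulit → luvedduliteka, fabihvet → lufabihveteka, ranasot → luranasoteka) add lu- … -eka around the stem.
The other patterns: stems ending in -d or -f add the prefix ra-; stems ending in -n add -ak; stems ending in -k or -w insert -al- after the first vowel.
So hitkot → luhitkoteka.

luhitkoteka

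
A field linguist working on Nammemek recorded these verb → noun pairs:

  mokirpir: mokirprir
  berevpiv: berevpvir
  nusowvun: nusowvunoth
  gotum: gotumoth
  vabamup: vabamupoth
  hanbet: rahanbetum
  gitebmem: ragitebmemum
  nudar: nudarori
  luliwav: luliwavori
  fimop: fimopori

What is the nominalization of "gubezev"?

gotum and gitebmem both end in -m yet inflect differently (gotumoth, ragitebmemum), so the final letter is not what conditions the rule; the last vowel is.
"gubezev" has last vowel 'e'. The stems whose last vowel is 'e' (hanbet → rahanbetum, gitebmem → ragitebmemum) add ra- … -um around the stem.
So gubezev → ragubezevum.

ragubezevum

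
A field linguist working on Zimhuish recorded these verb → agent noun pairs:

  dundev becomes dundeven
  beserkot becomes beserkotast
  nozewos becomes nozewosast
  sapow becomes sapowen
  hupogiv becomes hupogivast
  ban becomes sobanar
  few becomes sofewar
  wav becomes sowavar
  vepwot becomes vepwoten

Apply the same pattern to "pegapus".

pegapusast

wav and dundev both end in -v yet inflect differently (sowavar, dundeven), so the final letter is not what conditions the rule; the number of vowels is.
"pegapus" has 3 vowels. The stems with 3 vowels (nozewos → nozewosast, hupogiv → hupogivast, beserkot → beserkotast) add -ast.
The other patterns: stems with 1 vowel add so- … -ar around the stem; stems with 2 vowels add -en.
So pegapus → pegapusast.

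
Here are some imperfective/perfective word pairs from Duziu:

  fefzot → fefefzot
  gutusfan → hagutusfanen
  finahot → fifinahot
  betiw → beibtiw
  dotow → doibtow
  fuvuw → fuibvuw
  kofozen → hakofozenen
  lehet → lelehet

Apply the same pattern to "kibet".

kikibet

"kibet" ends in -t. The stems ending in -t (fefzot → fefefzot, finahot → fifinahot, lehet → lelehet) repeat the first consonant+vowel as a prefix.
The other patterns: stems ending in -w insert -ib- after the first vowel; stems ending in -n add ha- … -en around the stem.
So kibet → kikibet.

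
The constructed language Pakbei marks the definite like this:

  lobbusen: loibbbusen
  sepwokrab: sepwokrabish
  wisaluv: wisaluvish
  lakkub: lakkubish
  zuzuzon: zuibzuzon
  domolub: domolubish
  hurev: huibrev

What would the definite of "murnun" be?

"murnun" has last vowel 'u'. The stems whose last vowel is 'u' (wisaluv → wisaluvish, domolub → domolubish, lakkub → lakkubish) add -ish.
The other pattern: stems whose last vowel is 'e' or 'o' insert -ib- after the first vowel.
So murnun → murnunish.

murnunish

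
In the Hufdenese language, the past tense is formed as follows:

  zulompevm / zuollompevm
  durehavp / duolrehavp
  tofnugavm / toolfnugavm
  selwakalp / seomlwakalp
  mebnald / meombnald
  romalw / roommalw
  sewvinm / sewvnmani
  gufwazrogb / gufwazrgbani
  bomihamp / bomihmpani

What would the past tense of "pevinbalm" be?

durehavp and selwakalp both end in -p yet inflect differently (duolrehavp, seomlwakalp), so the final letter is not what conditions the rule; the second-to-last letter is.
"pevinbalm" has second-to-last letter 'l'. The stems whose second-to-last letter is 'l' (selwakalp → seomlwakalp, mebnald → meombnald, romalw → roommalw) insert -om- after the first vowel.
The other patterns: stems whose second-to-last letter is 'v' insert -ol- after the first vowel; stems whose second-to-last letter is 'g', 'm' or 'n' delete the last vowel and add -ani.
So pevinbalm → peomvinbalm.

peomvinbalm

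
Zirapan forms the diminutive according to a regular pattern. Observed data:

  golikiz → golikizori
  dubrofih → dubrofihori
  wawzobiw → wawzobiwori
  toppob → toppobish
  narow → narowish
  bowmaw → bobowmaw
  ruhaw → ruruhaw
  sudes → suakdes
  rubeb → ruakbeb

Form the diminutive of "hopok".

hopokish

"hopok" has last vowel 'o'. The stems whose last vowel is 'o' (toppob → toppobish, narow → narowish) add -ish.
So hopok → hopokish.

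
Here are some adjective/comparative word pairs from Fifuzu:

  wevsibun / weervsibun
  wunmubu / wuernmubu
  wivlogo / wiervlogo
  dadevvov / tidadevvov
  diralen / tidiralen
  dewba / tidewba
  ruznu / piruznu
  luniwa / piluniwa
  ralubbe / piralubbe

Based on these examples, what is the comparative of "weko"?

weerko

wevsibun and diralen both end in -n yet inflect differently (weervsibun, tidiralen), so the final letter is not what conditions the rule; the first letter is.
"weko" begins with w-. The stems beginning with w- (wevsibun → weervsibun, wunmubu → wuernmubu, wivlogo → wiervlogo) insert -er- after the first vowel.
The other patterns: stems beginning with d- add the prefix ti-; stems beginning with l- or r- add the prefix pi-.
So weko → weerko.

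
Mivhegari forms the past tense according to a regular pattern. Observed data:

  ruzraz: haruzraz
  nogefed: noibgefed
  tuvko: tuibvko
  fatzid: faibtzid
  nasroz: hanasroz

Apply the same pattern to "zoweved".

zoibweved

nasroz and tuvko both have last vowel 'o' yet inflect differently (hanasroz, tuibvko), so the last vowel is not what conditions the rule; the final letter is.
"zoweved" ends in -d. The stems ending in -d (nogefed → noibgefed, fatzid → faibtzid) insert -ib- after the first vowel.
So zoweved → zoibweved.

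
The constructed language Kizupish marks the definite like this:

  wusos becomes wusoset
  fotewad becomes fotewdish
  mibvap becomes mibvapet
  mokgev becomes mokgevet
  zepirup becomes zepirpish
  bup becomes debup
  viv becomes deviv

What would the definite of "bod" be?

bup and mibvap both end in -p yet inflect differently (debup, mibvapet), so the final letter is not what conditions the rule; the number of vowels is.
"bod" has 1 vowel. The stems with 1 vowel (bup → debup, viv → deviv) add the prefix de-.
So bod → debod.

debod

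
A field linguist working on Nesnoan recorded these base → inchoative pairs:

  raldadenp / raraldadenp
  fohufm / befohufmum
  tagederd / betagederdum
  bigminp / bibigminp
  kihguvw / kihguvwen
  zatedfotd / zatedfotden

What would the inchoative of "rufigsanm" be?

rurufigsanm

"rufigsanm" has second-to-last letter 'n'. The stems whose second-to-last letter is 'n' (raldadenp → raraldadenp, bigminp → bibigminp) repeat the first consonant+vowel as a prefix.
The other patterns: stems whose second-to-last letter is 'f' or 'r' add be- … -um around the stem; stems whose second-to-last letter is 't' or 'v' add -en.
So rufigsanm → rurufigsanm.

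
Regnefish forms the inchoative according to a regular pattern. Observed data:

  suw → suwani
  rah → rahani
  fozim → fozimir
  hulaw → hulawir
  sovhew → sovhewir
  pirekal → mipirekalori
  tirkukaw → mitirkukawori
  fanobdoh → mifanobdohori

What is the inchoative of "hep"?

hepani

"hep" has 1 vowel. The stems with 1 vowel (suw → suwani, rah → rahani) add -ani.
The other patterns: stems with 2 vowels add -ir; stems with 3 vowels add mi- … -ori around the stem.
So hep → hepani.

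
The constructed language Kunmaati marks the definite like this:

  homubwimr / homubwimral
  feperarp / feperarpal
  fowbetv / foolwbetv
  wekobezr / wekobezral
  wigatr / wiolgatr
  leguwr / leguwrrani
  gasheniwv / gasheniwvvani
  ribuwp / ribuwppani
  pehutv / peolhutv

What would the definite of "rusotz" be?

wigatr and leguwr both end in -r yet inflect differently (wiolgatr, leguwrrani), so the final letter is not what conditions the rule; the second-to-last letter is.
"rusotz" has second-to-last letter 't'. The stems whose second-to-last letter is 't' (pehutv → peolhutv, fowbetv → foolwbetv, wigatr → wiolgatr) insert -ol- after the first vowel.
The other patterns: stems whose second-to-last letter is 'w' double the final consonant and add -ani; stems whose second-to-last letter is 'm', 'r' or 'z' add -al.
So rusotz → ruolsotz.

ruolsotz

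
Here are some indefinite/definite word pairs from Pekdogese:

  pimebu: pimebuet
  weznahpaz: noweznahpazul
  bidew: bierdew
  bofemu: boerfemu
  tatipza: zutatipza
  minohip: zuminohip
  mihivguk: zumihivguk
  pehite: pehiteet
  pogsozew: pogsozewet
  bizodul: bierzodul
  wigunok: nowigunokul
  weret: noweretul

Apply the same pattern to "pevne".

pevneet

bofemu and pimebu both end in -u yet inflect differently (boerfemu, pimebuet), so the final letter is not what conditions the rule; the first letter is.
"pevne" begins with p-. The stems beginning with p- (pimebu → pimebuet, pogsozew → pogsozewet, pehite → pehiteet) add -et.
The other patterns: stems beginning with w- add no- … -ul around the stem; stems beginning with b- insert -er- after the first vowel; stems beginning with m- or t- add the prefix zu-.
So pevne → pevneet.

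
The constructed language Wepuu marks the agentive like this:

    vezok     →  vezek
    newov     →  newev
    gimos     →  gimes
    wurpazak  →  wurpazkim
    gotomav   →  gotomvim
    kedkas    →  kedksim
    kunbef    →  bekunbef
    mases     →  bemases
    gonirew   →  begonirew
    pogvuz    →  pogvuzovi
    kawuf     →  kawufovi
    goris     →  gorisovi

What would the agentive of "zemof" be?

vezok and wurpazak both end in -k yet inflect differently (vezek, wurpazkim), so the final letter is not what conditions the rule; the last vowel is.
"zemof" has last vowel 'o'. The stems whose last vowel is 'o' (vezok → vezek, newov → newev, gimos → gimes) change the last vowel to 'e'.
The other patterns: stems whose last vowel is 'a' delete the last vowel and add -im; stems whose last vowel is 'e' add the prefix be-; stems whose last vowel is 'i' or 'u' add -ovi.
So zemof → zemef.

zemef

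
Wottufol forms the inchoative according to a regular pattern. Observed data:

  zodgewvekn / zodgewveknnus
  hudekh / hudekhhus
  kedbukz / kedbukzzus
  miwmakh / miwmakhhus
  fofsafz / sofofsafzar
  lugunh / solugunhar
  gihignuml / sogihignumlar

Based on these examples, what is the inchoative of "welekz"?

"welekz" has second-to-last letter 'k'. The stems whose second-to-last letter is 'k' (zodgewvekn → zodgewveknnus, hudekh → hudekhhus, kedbukz → kedbukzzus) double the final consonant and add -us.
So welekz → welekzzus.

welekzzus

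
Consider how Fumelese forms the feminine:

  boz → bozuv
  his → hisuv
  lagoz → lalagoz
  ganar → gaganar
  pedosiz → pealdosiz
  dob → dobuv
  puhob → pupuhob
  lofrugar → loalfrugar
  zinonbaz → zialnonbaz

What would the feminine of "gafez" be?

gagafez

dob and puhob both end in -b yet inflect differently (dobuv, pupuhob), so the final letter is not what conditions the rule; the number of vowels is.
"gafez" has 2 vowels. The stems with 2 vowels (puhob → pupuhob, ganar → gaganar, lagoz → lalagoz) repeat the first consonant+vowel as a prefix.
So gafez → gagafez.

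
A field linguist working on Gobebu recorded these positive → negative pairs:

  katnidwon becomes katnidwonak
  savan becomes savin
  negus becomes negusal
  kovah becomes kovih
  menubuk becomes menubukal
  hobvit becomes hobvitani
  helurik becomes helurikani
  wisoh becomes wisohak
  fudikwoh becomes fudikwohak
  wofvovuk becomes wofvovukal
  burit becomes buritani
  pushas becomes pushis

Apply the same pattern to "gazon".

kovah and fudikwoh both end in -h yet inflect differently (kovih, fudikwohak), so the final letter is not what conditions the rule; the last vowel is.
"gazon" has last vowel 'o'. The stems whose last vowel is 'o' (fudikwoh → fudikwohak, wisoh → wisohak, katnidwon → katnidwonak) add -ak.
So gazon → gazonak.

gazonak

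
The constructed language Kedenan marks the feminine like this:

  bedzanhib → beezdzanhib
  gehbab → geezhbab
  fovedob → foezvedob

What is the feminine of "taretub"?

taezretub

Every pair shown (bedzanhib → beezdzanhib, gehbab → geezhbab, fovedob → foezvedob) follows the same rule: insert -ez- after the first vowel.
So taretub → taezretub.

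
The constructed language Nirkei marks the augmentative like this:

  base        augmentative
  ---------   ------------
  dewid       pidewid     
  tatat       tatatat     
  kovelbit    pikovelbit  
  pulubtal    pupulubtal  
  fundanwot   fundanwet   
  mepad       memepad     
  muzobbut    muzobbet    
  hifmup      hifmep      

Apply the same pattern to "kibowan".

kikibowan

dewid and mepad both end in -d yet inflect differently (pidewid, memepad), so the final letter is not what conditions the rule; the last vowel is.
"kibowan" has last vowel 'a'. The stems whose last vowel is 'a' (pulubtal → pupulubtal, mepad → memepad, tatat → tatatat) repeat the first consonant+vowel as a prefix.
So kibowan → kikibowan.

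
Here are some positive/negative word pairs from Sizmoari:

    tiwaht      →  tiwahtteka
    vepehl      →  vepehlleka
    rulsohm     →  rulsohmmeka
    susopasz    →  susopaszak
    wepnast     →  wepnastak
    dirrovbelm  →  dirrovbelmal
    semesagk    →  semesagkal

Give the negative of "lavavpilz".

"lavavpilz" has second-to-last letter 'l'. The one such stem in the data (dirrovbelm → dirrovbelmal) adds -al, so the same rule applies.
The other patterns: stems whose second-to-last letter is 'h' double the final consonant and add -eka; stems whose second-to-last letter is 's' add -ak.
So lavavpilz → lavavpilzal.

lavavpilzal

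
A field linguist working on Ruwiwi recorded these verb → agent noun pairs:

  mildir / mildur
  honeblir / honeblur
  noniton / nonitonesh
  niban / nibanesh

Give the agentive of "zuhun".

zuhunesh

honeblir and noniton both have 3 vowels yet inflect differently (honeblur, nonitonesh), so the number of vowels is not what conditions the rule; the final letter is.
"zuhun" ends in -n. The stems ending in -n (noniton → nonitonesh, niban → nibanesh) add -esh.
So zuhun → zuhunesh.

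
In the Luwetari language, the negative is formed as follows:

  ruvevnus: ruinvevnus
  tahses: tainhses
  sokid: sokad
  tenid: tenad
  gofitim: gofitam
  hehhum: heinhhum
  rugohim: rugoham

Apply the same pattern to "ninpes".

gofitim and hehhum both end in -m yet inflect differently (gofitam, heinhhum), so the final letter is not what conditions the rule; the last vowel is.
"ninpes" has last vowel 'e'. The one such stem in the data (tahses → tainhses) inserts -in- after the first vowel (as do hehhum, ruvevnus), so the same rule applies.
So ninpes → niinnpes.

niinnpes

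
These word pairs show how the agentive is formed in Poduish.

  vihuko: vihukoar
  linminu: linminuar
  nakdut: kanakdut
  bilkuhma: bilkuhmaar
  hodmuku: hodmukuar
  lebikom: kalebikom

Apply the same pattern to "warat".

kawarat

"warat" ends in a consonant. The stems ending in a consonant (lebikom → kalebikom, nakdut → kanakdut) add the prefix ka-.
The other pattern: stems ending in a vowel add -ar.
So warat → kawarat.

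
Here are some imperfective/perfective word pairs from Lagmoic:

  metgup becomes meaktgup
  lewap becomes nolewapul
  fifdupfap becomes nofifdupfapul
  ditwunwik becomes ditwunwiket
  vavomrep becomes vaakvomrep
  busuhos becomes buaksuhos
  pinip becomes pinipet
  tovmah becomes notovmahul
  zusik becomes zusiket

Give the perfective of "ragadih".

ragadihet

"ragadih" has last vowel 'i'. The stems whose last vowel is 'i' (zusik → zusiket, ditwunwik → ditwunwiket, pinip → pinipet) add -et.
The other patterns: stems whose last vowel is 'a' add no- … -ul around the stem; stems whose last vowel is 'e', 'o' or 'u' insert -ak- after the first vowel.
So ragadih → ragadihet.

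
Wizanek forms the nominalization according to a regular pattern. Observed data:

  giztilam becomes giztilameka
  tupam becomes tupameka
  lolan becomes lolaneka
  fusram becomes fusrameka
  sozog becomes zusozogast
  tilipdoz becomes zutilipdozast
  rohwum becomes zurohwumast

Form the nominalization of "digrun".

zudigrunast

"digrun" has last vowel 'u'. The one such stem in the data (rohwum → zurohwumast) adds zu- … -ast around the stem, so the same rule applies.
The other pattern: stems whose last vowel is 'a' add -eka.
So digrun → zudigrunast.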